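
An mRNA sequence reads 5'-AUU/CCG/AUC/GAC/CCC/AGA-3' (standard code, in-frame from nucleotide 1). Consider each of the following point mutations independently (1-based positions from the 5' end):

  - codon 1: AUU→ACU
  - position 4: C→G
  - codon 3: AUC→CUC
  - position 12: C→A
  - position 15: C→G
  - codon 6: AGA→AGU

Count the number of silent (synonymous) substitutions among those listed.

Codon 1: AUU (Ile) → ACU (Thr) — missense.
Codon 2: CCG (Pro) → GCG (Ala) — missense.
Codon 3: AUC (Ile) → CUC (Leu) — missense.
Codon 4: GAC (Asp) → GAA (Glu) — missense.
Codon 5: CCC (Pro) → CCG (Pro) — synonymous.
Codon 6: AGA (Arg) → AGU (Ser) — missense.
Synonymous: 1 of 6.

1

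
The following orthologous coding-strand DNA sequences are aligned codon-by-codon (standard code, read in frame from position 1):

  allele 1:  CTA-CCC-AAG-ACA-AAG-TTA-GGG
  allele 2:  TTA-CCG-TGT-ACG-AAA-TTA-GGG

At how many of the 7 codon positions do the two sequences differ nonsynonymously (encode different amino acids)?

1

Codon 1: CTA Leu / TTA Leu — synonymous.
Codon 2: CCC Pro / CCG Pro — synonymous.
Codon 3: AAG Lys / TGT Cys — nonsynonymous.
Codon 4: ACA Thr / ACG Thr — synonymous.
Codon 5: AAG Lys / AAA Lys — synonymous.
Codon 6: TTA Leu / TTA Leu — identical.
Codon 7: GGG Gly / GGG Gly — identical.
Nonsynonymous differences: 1.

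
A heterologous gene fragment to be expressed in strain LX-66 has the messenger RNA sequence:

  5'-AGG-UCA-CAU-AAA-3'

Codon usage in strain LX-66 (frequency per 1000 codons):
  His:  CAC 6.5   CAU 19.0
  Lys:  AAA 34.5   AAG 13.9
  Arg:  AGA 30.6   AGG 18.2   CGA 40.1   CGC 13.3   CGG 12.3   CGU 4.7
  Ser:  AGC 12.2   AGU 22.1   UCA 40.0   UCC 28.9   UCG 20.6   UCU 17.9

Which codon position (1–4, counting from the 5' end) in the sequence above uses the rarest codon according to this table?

Codon 1 AGG (Arg): 18.2 per 1000.
Codon 2 UCA (Ser): 40.0 per 1000.
Codon 3 CAU (His): 19.0 per 1000.
Codon 4 AAA (Lys): 34.5 per 1000.
Lowest frequency is 18.2 at codon 1.

1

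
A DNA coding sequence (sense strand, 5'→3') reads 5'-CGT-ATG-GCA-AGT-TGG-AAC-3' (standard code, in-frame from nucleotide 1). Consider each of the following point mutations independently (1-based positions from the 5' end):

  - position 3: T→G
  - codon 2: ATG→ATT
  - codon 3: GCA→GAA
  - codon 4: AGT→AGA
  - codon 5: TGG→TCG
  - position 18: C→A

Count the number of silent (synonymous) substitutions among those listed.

Codon 1: CGT (Arg) → CGG (Arg) — synonymous.
Codon 2: ATG (Met) → ATT (Ile) — missense.
Codon 3: GCA (Ala) → GAA (Glu) — missense.
Codon 4: AGT (Ser) → AGA (Arg) — missense.
Codon 5: TGG (Trp) → TCG (Ser) — missense.
Codon 6: AAC (Asn) → AAA (Lys) — missense.
Synonymous: 1 of 6.

1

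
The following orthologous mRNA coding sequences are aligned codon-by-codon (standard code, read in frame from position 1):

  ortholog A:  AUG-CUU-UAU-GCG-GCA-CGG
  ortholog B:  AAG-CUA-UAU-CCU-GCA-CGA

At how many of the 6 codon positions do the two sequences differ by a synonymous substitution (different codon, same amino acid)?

2

Codon 1: AUG Met / AAG Lys — nonsynonymous.
Codon 2: CUU Leu / CUA Leu — synonymous.
Codon 3: UAU Tyr / UAU Tyr — identical.
Codon 4: GCG Ala / CCU Pro — nonsynonymous.
Codon 5: GCA Ala / GCA Ala — identical.
Codon 6: CGG Arg / CGA Arg — synonymous.
Synonymous differences: 2.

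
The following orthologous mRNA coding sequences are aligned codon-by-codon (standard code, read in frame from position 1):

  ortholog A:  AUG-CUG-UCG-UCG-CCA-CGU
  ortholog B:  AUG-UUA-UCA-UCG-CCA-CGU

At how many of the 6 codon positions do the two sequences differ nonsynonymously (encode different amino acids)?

Codon 1: AUG Met / AUG Met — identical.
Codon 2: CUG Leu / UUA Leu — synonymous.
Codon 3: UCG Ser / UCA Ser — synonymous.
Codon 4: UCG Ser / UCG Ser — identical.
Codon 5: CCA Pro / CCA Pro — identical.
Codon 6: CGU Arg / CGU Arg — identical.
Nonsynonymous differences: 0.

0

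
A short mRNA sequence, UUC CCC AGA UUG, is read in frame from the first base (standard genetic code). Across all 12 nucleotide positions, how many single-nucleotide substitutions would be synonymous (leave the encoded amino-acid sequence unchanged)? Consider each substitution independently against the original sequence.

8

Codon 1 (UUC, Phe): 1 synonymous substitution.
Codon 2 (CCC, Pro): 3 synonymous substitutions.
Codon 3 (AGA, Arg): 2 synonymous substitutions.
Codon 4 (UUG, Leu): 2 synonymous substitutions.
Total: 1 + 3 + 2 + 2 = 8.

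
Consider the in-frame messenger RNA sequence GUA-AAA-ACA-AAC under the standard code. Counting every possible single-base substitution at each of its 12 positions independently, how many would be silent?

8

Codon 1 (GUA, Val): 3 synonymous substitutions.
Codon 2 (AAA, Lys): 1 synonymous substitution.
Codon 3 (ACA, Thr): 3 synonymous substitutions.
Codon 4 (AAC, Asn): 1 synonymous substitution.
Total: 3 + 1 + 3 + 1 = 8.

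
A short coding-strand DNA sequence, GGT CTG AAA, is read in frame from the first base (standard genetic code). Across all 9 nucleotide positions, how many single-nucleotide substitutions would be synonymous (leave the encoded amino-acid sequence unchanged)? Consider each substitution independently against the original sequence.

8

Codon 1 (GGT, Gly): 3 synonymous substitutions.
Codon 2 (CTG, Leu): 4 synonymous substitutions.
Codon 3 (AAA, Lys): 1 synonymous substitution.
Total: 3 + 4 + 1 = 8.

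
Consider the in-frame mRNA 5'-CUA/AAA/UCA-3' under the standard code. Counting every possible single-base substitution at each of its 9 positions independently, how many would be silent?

8

Codon 1 (CUA, Leu): 4 synonymous substitutions.
Codon 2 (AAA, Lys): 1 synonymous substitution.
Codon 3 (UCA, Ser): 3 synonymous substitutions.
Total: 4 + 1 + 3 = 8.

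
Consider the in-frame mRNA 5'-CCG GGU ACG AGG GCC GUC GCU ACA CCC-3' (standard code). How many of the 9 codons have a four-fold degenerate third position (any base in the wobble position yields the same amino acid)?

8

Codon 1 CCG (Pro): third position 4-fold.
Codon 2 GGU (Gly): third position 4-fold.
Codon 3 ACG (Thr): third position 4-fold.
Codon 4 AGG (Arg): third position 2-fold.
Codon 5 GCC (Ala): third position 4-fold.
Codon 6 GUC (Val): third position 4-fold.
Codon 7 GCU (Ala): third position 4-fold.
Codon 8 ACA (Thr): third position 4-fold.
Codon 9 CCC (Pro): third position 4-fold.
Four-fold degenerate third positions: 8.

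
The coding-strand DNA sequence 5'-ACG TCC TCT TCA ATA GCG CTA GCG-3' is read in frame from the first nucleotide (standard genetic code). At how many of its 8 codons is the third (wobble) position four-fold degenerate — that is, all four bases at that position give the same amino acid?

Codon 1 ACG (Thr): third position 4-fold.
Codon 2 TCC (Ser): third position 4-fold.
Codon 3 TCT (Ser): third position 4-fold.
Codon 4 TCA (Ser): third position 4-fold.
Codon 5 ATA (Ile): third position 3-fold.
Codon 6 GCG (Ala): third position 4-fold.
Codon 7 CTA (Leu): third position 4-fold.
Codon 8 GCG (Ala): third position 4-fold.
Four-fold degenerate third positions: 7.

7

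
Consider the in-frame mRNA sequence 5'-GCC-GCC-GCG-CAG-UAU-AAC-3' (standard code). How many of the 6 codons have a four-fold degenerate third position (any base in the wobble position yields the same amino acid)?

Codon 1 GCC (Ala): third position 4-fold.
Codon 2 GCC (Ala): third position 4-fold.
Codon 3 GCG (Ala): third position 4-fold.
Codon 4 CAG (Gln): third position 2-fold.
Codon 5 UAU (Tyr): third position 2-fold.
Codon 6 AAC (Asn): third position 2-fold.
Four-fold degenerate third positions: 3.

3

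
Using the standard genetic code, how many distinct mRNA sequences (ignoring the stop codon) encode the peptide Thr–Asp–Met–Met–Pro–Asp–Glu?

Thr: 4 codons.
Asp: 2 codons.
Met: 1 codon.
Met: 1 codon.
Pro: 4 codons.
Asp: 2 codons.
Glu: 2 codons.
4 × 2 × 1 × 1 × 4 × 2 × 2 = 128.

128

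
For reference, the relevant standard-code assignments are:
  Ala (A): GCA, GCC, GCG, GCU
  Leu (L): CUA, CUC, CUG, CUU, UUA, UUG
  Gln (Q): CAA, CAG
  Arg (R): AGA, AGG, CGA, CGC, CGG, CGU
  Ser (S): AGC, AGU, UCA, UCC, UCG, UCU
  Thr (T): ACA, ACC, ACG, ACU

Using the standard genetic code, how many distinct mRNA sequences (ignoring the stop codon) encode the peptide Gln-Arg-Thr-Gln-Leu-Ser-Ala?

Gln: 2 codons.
Arg: 6 codons.
Thr: 4 codons.
Gln: 2 codons.
Leu: 6 codons.
Ser: 6 codons.
Ala: 4 codons.
2 × 6 × 4 × 2 × 6 × 6 × 4 = 13824.

13824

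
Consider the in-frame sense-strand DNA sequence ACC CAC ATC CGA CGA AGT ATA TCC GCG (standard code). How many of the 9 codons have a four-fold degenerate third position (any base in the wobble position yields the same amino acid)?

5

Codon 1 ACC (Thr): third position 4-fold.
Codon 2 CAC (His): third position 2-fold.
Codon 3 ATC (Ile): third position 3-fold.
Codon 4 CGA (Arg): third position 4-fold.
Codon 5 CGA (Arg): third position 4-fold.
Codon 6 AGT (Ser): third position 2-fold.
Codon 7 ATA (Ile): third position 3-fold.
Codon 8 TCC (Ser): third position 4-fold.
Codon 9 GCG (Ala): third position 4-fold.
Four-fold degenerate third positions: 5.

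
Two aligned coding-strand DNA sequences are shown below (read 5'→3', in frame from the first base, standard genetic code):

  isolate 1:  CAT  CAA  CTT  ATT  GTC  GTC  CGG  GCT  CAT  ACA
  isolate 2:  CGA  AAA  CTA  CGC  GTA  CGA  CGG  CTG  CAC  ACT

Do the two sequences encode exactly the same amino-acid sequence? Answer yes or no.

Codon 1: CAT His / CGA Arg — nonsynonymous.
Codon 2: CAA Gln / AAA Lys — nonsynonymous.
Codon 3: CTT Leu / CTA Leu — synonymous.
Codon 4: ATT Ile / CGC Arg — nonsynonymous.
Codon 5: GTC Val / GTA Val — synonymous.
Codon 6: GTC Val / CGA Arg — nonsynonymous.
Codon 7: CGG Arg / CGG Arg — identical.
Codon 8: GCT Ala / CTG Leu — nonsynonymous.
Codon 9: CAT His / CAC His — synonymous.
Codon 10: ACA Thr / ACT Thr — synonymous.
Nonsynonymous differences: 5 → different protein.

no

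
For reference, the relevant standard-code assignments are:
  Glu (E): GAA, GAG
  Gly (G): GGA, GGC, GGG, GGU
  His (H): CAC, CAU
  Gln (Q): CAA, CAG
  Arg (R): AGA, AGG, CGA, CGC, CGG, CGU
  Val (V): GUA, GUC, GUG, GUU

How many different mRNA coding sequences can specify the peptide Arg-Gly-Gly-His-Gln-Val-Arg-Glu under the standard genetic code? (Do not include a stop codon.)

Arg: 6 codons.
Gly: 4 codons.
Gly: 4 codons.
His: 2 codons.
Gln: 2 codons.
Val: 4 codons.
Arg: 6 codons.
Glu: 2 codons.
6 × 4 × 4 × 2 × 2 × 4 × 6 × 2 = 18432.

18432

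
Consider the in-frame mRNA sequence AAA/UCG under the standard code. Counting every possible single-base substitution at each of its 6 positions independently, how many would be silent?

Codon 1 (AAA, Lys): 1 synonymous substitution.
Codon 2 (UCG, Ser): 3 synonymous substitutions.
Total: 1 + 3 = 4.

4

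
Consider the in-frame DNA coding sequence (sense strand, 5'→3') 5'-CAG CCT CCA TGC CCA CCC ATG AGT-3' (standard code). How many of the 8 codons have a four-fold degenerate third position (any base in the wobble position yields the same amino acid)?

4

Codon 1 CAG (Gln): third position 2-fold.
Codon 2 CCT (Pro): third position 4-fold.
Codon 3 CCA (Pro): third position 4-fold.
Codon 4 TGC (Cys): third position 2-fold.
Codon 5 CCA (Pro): third position 4-fold.
Codon 6 CCC (Pro): third position 4-fold.
Codon 7 ATG (Met): third position 1-fold.
Codon 8 AGT (Ser): third position 2-fold.
Four-fold degenerate third positions: 4.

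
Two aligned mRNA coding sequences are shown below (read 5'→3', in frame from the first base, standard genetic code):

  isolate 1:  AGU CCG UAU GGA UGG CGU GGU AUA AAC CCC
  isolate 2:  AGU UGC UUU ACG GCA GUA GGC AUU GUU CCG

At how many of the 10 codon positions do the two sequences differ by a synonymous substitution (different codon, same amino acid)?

Codon 1: AGU Ser / AGU Ser — identical.
Codon 2: CCG Pro / UGC Cys — nonsynonymous.
Codon 3: UAU Tyr / UUU Phe — nonsynonymous.
Codon 4: GGA Gly / ACG Thr — nonsynonymous.
Codon 5: UGG Trp / GCA Ala — nonsynonymous.
Codon 6: CGU Arg / GUA Val — nonsynonymous.
Codon 7: GGU Gly / GGC Gly — synonymous.
Codon 8: AUA Ile / AUU Ile — synonymous.
Codon 9: AAC Asn / GUU Val — nonsynonymous.
Codon 10: CCC Pro / CCG Pro — synonymous.
Synonymous differences: 3.

3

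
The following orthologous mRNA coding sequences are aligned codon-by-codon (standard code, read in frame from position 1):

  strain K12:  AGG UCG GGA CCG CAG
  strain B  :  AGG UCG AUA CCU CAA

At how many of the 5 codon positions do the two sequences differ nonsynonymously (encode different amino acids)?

Codon 1: AGG Arg / AGG Arg — identical.
Codon 2: UCG Ser / UCG Ser — identical.
Codon 3: GGA Gly / AUA Ile — nonsynonymous.
Codon 4: CCG Pro / CCU Pro — synonymous.
Codon 5: CAG Gln / CAA Gln — synonymous.
Nonsynonymous differences: 1.

1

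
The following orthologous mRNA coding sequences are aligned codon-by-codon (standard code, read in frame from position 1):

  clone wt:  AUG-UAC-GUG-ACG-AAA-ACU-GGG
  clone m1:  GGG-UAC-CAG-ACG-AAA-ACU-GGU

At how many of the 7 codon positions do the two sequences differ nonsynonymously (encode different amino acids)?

Codon 1: AUG Met / GGG Gly — nonsynonymous.
Codon 2: UAC Tyr / UAC Tyr — identical.
Codon 3: GUG Val / CAG Gln — nonsynonymous.
Codon 4: ACG Thr / ACG Thr — identical.
Codon 5: AAA Lys / AAA Lys — identical.
Codon 6: ACU Thr / ACU Thr — identical.
Codon 7: GGG Gly / GGU Gly — synonymous.
Nonsynonymous differences: 2.

2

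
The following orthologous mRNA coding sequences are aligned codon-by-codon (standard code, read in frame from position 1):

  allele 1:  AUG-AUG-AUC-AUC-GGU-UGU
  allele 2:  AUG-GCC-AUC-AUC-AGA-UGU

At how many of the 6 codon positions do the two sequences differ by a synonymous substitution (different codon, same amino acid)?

0

Codon 1: AUG Met / AUG Met — identical.
Codon 2: AUG Met / GCC Ala — nonsynonymous.
Codon 3: AUC Ile / AUC Ile — identical.
Codon 4: AUC Ile / AUC Ile — identical.
Codon 5: GGU Gly / AGA Arg — nonsynonymous.
Codon 6: UGU Cys / UGU Cys — identical.
Synonymous differences: 0.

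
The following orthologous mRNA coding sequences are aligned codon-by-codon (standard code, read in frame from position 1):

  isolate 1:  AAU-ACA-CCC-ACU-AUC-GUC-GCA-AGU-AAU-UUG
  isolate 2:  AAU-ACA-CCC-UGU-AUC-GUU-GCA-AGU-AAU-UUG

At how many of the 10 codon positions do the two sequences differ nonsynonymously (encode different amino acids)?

Codon 1: AAU Asn / AAU Asn — identical.
Codon 2: ACA Thr / ACA Thr — identical.
Codon 3: CCC Pro / CCC Pro — identical.
Codon 4: ACU Thr / UGU Cys — nonsynonymous.
Codon 5: AUC Ile / AUC Ile — identical.
Codon 6: GUC Val / GUU Val — synonymous.
Codon 7: GCA Ala / GCA Ala — identical.
Codon 8: AGU Ser / AGU Ser — identical.
Codon 9: AAU Asn / AAU Asn — identical.
Codon 10: UUG Leu / UUG Leu — identical.
Nonsynonymous differences: 1.

1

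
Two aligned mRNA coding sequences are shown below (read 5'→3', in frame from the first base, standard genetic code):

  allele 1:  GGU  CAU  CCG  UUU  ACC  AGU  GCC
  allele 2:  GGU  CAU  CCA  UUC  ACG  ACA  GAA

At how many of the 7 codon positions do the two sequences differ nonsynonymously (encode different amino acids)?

2

Codon 1: GGU Gly / GGU Gly — identical.
Codon 2: CAU His / CAU His — identical.
Codon 3: CCG Pro / CCA Pro — synonymous.
Codon 4: UUU Phe / UUC Phe — synonymous.
Codon 5: ACC Thr / ACG Thr — synonymous.
Codon 6: AGU Ser / ACA Thr — nonsynonymous.
Codon 7: GCC Ala / GAA Glu — nonsynonymous.
Nonsynonymous differences: 2.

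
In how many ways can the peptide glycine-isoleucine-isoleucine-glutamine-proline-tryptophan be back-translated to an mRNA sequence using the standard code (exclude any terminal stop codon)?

288

Gly: 4 codons.
Ile: 3 codons.
Ile: 3 codons.
Gln: 2 codons.
Pro: 4 codons.
Trp: 1 codon.
4 × 3 × 3 × 2 × 4 × 1 = 288.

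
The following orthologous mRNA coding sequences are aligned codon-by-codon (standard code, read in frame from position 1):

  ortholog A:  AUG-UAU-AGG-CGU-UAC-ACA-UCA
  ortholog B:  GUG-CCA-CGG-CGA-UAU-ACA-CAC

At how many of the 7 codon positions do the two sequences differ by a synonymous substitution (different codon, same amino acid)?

3

Codon 1: AUG Met / GUG Val — nonsynonymous.
Codon 2: UAU Tyr / CCA Pro — nonsynonymous.
Codon 3: AGG Arg / CGG Arg — synonymous.
Codon 4: CGU Arg / CGA Arg — synonymous.
Codon 5: UAC Tyr / UAU Tyr — synonymous.
Codon 6: ACA Thr / ACA Thr — identical.
Codon 7: UCA Ser / CAC His — nonsynonymous.
Synonymous differences: 3.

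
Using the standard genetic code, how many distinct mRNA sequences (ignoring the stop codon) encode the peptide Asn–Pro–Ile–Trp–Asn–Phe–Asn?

192

Asn: 2 codons.
Pro: 4 codons.
Ile: 3 codons.
Trp: 1 codon.
Asn: 2 codons.
Phe: 2 codons.
Asn: 2 codons.
2 × 4 × 3 × 1 × 2 × 2 × 2 = 192.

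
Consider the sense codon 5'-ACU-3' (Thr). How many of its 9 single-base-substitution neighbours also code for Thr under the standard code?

3

Position 1: none → 0 synonymous.
Position 2: none → 0 synonymous.
Position 3: ACC, ACA, ACG → 3 synonymous.
Total: 0 + 0 + 3 = 3.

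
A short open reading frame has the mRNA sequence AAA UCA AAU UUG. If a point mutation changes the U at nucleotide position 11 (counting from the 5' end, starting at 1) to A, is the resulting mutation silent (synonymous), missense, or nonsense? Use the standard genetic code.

Position 11 falls in codon 4: UUG → Leu.
After the substitution the codon is UAG → Stop.
The new codon is a stop codon, so this is a nonsense mutation.

nonsense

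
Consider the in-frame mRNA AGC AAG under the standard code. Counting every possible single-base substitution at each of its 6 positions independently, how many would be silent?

2

Codon 1 (AGC, Ser): 1 synonymous substitution.
Codon 2 (AAG, Lys): 1 synonymous substitution.
Total: 1 + 1 = 2.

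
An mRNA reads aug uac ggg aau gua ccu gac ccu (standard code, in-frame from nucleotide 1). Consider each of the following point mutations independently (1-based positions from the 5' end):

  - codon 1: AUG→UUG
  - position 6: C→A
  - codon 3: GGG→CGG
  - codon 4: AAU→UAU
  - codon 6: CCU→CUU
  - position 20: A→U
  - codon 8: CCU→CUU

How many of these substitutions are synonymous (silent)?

Codon 1: AUG (Met) → UUG (Leu) — missense.
Codon 2: UAC (Tyr) → UAA (Stop) — nonsense.
Codon 3: GGG (Gly) → CGG (Arg) — missense.
Codon 4: AAU (Asn) → UAU (Tyr) — missense.
Codon 6: CCU (Pro) → CUU (Leu) — missense.
Codon 7: GAC (Asp) → GUC (Val) — missense.
Codon 8: CCU (Pro) → CUU (Leu) — missense.
Synonymous: 0 of 7.

0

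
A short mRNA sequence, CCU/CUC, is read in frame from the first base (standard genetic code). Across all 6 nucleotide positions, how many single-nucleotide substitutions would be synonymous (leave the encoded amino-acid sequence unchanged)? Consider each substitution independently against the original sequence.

6

Codon 1 (CCU, Pro): 3 synonymous substitutions.
Codon 2 (CUC, Leu): 3 synonymous substitutions.
Total: 3 + 3 = 6.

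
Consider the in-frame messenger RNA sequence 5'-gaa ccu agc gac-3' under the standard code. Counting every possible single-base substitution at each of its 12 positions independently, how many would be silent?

Codon 1 (GAA, Glu): 1 synonymous substitution.
Codon 2 (CCU, Pro): 3 synonymous substitutions.
Codon 3 (AGC, Ser): 1 synonymous substitution.
Codon 4 (GAC, Asp): 1 synonymous substitution.
Total: 1 + 3 + 1 + 1 = 6.

6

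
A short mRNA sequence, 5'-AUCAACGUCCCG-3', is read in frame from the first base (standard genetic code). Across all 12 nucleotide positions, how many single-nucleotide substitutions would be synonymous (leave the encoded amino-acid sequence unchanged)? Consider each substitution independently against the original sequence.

Codon 1 (AUC, Ile): 2 synonymous substitutions.
Codon 2 (AAC, Asn): 1 synonymous substitution.
Codon 3 (GUC, Val): 3 synonymous substitutions.
Codon 4 (CCG, Pro): 3 synonymous substitutions.
Total: 2 + 1 + 3 + 3 = 9.

9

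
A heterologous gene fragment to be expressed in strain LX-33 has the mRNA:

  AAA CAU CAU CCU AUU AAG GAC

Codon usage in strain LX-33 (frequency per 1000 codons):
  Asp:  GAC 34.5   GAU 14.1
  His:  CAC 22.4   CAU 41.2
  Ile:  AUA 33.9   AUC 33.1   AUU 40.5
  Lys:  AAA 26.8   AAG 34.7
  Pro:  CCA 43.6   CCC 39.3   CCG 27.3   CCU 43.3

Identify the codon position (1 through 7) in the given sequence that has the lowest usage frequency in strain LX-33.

1

Codon 1 AAA (Lys): 26.8 per 1000.
Codon 2 CAU (His): 41.2 per 1000.
Codon 3 CAU (His): 41.2 per 1000.
Codon 4 CCU (Pro): 43.3 per 1000.
Codon 5 AUU (Ile): 40.5 per 1000.
Codon 6 AAG (Lys): 34.7 per 1000.
Codon 7 GAC (Asp): 34.5 per 1000.
Lowest frequency is 26.8 at codon 1.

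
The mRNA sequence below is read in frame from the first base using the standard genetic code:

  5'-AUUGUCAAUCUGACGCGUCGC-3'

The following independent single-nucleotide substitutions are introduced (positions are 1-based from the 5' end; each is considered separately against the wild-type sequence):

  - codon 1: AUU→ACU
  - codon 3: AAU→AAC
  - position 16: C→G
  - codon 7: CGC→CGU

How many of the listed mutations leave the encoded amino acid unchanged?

Codon 1: AUU (Ile) → ACU (Thr) — missense.
Codon 3: AAU (Asn) → AAC (Asn) — synonymous.
Codon 6: CGU (Arg) → GGU (Gly) — missense.
Codon 7: CGC (Arg) → CGU (Arg) — synonymous.
Synonymous: 2 of 4.

2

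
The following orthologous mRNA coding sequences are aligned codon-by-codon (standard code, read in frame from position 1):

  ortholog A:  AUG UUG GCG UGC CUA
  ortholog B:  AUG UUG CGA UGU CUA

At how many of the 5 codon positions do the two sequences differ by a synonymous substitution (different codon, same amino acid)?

Codon 1: AUG Met / AUG Met — identical.
Codon 2: UUG Leu / UUG Leu — identical.
Codon 3: GCG Ala / CGA Arg — nonsynonymous.
Codon 4: UGC Cys / UGU Cys — synonymous.
Codon 5: CUA Leu / CUA Leu — identical.
Synonymous differences: 1.

1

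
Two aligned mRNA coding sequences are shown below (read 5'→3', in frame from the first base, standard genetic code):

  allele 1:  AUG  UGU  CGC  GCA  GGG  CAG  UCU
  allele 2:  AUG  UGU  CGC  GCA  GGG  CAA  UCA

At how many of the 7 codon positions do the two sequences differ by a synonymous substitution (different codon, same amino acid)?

Codon 1: AUG Met / AUG Met — identical.
Codon 2: UGU Cys / UGU Cys — identical.
Codon 3: CGC Arg / CGC Arg — identical.
Codon 4: GCA Ala / GCA Ala — identical.
Codon 5: GGG Gly / GGG Gly — identical.
Codon 6: CAG Gln / CAA Gln — synonymous.
Codon 7: UCU Ser / UCA Ser — synonymous.
Synonymous differences: 2.

2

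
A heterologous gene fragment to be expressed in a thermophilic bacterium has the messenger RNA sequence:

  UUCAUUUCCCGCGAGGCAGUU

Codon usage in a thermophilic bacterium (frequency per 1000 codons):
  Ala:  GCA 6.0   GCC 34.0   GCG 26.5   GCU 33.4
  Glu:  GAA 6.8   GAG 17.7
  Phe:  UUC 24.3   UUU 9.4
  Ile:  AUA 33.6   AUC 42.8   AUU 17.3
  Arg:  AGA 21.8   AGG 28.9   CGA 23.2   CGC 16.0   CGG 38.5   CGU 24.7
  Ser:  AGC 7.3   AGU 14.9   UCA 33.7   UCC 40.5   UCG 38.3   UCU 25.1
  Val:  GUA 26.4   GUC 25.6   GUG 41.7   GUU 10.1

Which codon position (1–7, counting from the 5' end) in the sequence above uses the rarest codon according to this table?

6

Codon 1 UUC (Phe): 24.3 per 1000.
Codon 2 AUU (Ile): 17.3 per 1000.
Codon 3 UCC (Ser): 40.5 per 1000.
Codon 4 CGC (Arg): 16.0 per 1000.
Codon 5 GAG (Glu): 17.7 per 1000.
Codon 6 GCA (Ala): 6.0 per 1000.
Codon 7 GUU (Val): 10.1 per 1000.
Lowest frequency is 6.0 at codon 6.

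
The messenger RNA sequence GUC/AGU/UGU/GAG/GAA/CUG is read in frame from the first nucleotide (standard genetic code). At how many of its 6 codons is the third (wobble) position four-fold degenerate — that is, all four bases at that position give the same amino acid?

Codon 1 GUC (Val): third position 4-fold.
Codon 2 AGU (Ser): third position 2-fold.
Codon 3 UGU (Cys): third position 2-fold.
Codon 4 GAG (Glu): third position 2-fold.
Codon 5 GAA (Glu): third position 2-fold.
Codon 6 CUG (Leu): third position 4-fold.
Four-fold degenerate third positions: 2.

2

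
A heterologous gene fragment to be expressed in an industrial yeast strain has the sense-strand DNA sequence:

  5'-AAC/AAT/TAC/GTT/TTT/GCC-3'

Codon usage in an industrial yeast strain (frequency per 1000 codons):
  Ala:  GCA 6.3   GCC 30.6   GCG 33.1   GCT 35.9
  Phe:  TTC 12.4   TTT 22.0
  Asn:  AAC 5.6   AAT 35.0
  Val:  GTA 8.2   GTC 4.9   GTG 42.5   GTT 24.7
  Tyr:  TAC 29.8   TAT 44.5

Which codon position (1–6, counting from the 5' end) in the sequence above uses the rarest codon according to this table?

1

Codon 1 AAC (Asn): 5.6 per 1000.
Codon 2 AAT (Asn): 35.0 per 1000.
Codon 3 TAC (Tyr): 29.8 per 1000.
Codon 4 GTT (Val): 24.7 per 1000.
Codon 5 TTT (Phe): 22.0 per 1000.
Codon 6 GCC (Ala): 30.6 per 1000.
Lowest frequency is 5.6 at codon 1.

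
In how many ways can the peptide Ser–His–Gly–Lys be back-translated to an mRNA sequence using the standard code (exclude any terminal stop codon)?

96

Ser: 6 codons.
His: 2 codons.
Gly: 4 codons.
Lys: 2 codons.
6 × 2 × 4 × 2 = 96.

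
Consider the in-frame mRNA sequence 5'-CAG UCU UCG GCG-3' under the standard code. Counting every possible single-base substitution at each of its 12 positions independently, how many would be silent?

10

Codon 1 (CAG, Gln): 1 synonymous substitution.
Codon 2 (UCU, Ser): 3 synonymous substitutions.
Codon 3 (UCG, Ser): 3 synonymous substitutions.
Codon 4 (GCG, Ala): 3 synonymous substitutions.
Total: 1 + 3 + 3 + 3 = 10.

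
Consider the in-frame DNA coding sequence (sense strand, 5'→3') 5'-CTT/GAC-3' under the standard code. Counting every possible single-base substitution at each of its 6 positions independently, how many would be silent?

4

Codon 1 (CTT, Leu): 3 synonymous substitutions.
Codon 2 (GAC, Asp): 1 synonymous substitution.
Total: 3 + 1 = 4.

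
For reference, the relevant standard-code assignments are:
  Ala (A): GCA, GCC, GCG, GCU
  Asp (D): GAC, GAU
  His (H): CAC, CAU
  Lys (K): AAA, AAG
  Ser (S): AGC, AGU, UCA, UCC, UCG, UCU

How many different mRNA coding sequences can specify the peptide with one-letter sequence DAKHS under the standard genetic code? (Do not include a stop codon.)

Asp: 2 codons.
Ala: 4 codons.
Lys: 2 codons.
His: 2 codons.
Ser: 6 codons.
2 × 4 × 2 × 2 × 6 = 192.

192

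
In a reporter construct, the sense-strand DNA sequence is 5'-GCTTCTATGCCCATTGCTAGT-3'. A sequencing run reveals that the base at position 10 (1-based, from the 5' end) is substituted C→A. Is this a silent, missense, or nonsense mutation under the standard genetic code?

missense

Position 10 falls in codon 4: CCC → Pro.
After the substitution the codon is ACC → Thr.
Pro ≠ Thr, so this is a missense mutation.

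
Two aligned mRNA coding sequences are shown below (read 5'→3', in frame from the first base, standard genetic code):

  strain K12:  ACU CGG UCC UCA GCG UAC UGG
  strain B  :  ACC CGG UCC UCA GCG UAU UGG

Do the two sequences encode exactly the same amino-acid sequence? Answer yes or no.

Codon 1: ACU Thr / ACC Thr — synonymous.
Codon 2: CGG Arg / CGG Arg — identical.
Codon 3: UCC Ser / UCC Ser — identical.
Codon 4: UCA Ser / UCA Ser — identical.
Codon 5: GCG Ala / GCG Ala — identical.
Codon 6: UAC Tyr / UAU Tyr — synonymous.
Codon 7: UGG Trp / UGG Trp — identical.
Nonsynonymous differences: 0 → same protein.

yes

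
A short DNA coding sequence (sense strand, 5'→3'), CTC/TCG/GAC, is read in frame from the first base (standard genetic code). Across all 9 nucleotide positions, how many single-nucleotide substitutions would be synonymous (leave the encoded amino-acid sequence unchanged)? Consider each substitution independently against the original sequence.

7

Codon 1 (CTC, Leu): 3 synonymous substitutions.
Codon 2 (TCG, Ser): 3 synonymous substitutions.
Codon 3 (GAC, Asp): 1 synonymous substitution.
Total: 3 + 3 + 1 = 7.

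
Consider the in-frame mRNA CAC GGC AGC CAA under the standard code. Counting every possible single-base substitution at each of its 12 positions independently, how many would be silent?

6

Codon 1 (CAC, His): 1 synonymous substitution.
Codon 2 (GGC, Gly): 3 synonymous substitutions.
Codon 3 (AGC, Ser): 1 synonymous substitution.
Codon 4 (CAA, Gln): 1 synonymous substitution.
Total: 1 + 3 + 1 + 1 = 6.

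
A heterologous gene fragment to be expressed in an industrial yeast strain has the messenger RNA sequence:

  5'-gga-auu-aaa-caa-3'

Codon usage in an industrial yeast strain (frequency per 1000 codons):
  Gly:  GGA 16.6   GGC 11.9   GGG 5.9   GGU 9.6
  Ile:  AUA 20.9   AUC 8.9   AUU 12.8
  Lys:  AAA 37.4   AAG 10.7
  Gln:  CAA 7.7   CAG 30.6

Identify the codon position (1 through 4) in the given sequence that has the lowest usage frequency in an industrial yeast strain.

4

Codon 1 GGA (Gly): 16.6 per 1000.
Codon 2 AUU (Ile): 12.8 per 1000.
Codon 3 AAA (Lys): 37.4 per 1000.
Codon 4 CAA (Gln): 7.7 per 1000.
Lowest frequency is 7.7 at codon 4.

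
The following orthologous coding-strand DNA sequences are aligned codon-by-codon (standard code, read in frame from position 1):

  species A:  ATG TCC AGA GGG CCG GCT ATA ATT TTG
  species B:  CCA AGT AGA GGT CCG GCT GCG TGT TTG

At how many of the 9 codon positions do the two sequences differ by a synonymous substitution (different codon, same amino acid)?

Codon 1: ATG Met / CCA Pro — nonsynonymous.
Codon 2: TCC Ser / AGT Ser — synonymous.
Codon 3: AGA Arg / AGA Arg — identical.
Codon 4: GGG Gly / GGT Gly — synonymous.
Codon 5: CCG Pro / CCG Pro — identical.
Codon 6: GCT Ala / GCT Ala — identical.
Codon 7: ATA Ile / GCG Ala — nonsynonymous.
Codon 8: ATT Ile / TGT Cys — nonsynonymous.
Codon 9: TTG Leu / TTG Leu — identical.
Synonymous differences: 2.

2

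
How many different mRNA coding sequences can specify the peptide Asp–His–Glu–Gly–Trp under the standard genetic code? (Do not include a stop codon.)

32

Asp: 2 codons.
His: 2 codons.
Glu: 2 codons.
Gly: 4 codons.
Trp: 1 codon.
2 × 2 × 2 × 4 × 1 = 32.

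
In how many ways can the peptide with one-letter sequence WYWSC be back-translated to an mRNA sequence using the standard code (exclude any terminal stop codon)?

24

Trp: 1 codon.
Tyr: 2 codons.
Trp: 1 codon.
Ser: 6 codons.
Cys: 2 codons.
1 × 2 × 1 × 6 × 2 = 24.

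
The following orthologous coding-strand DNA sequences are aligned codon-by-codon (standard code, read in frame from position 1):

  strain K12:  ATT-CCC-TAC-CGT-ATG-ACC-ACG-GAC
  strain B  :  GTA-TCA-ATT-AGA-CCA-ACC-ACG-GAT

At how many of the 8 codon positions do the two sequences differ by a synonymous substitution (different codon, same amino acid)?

Codon 1: ATT Ile / GTA Val — nonsynonymous.
Codon 2: CCC Pro / TCA Ser — nonsynonymous.
Codon 3: TAC Tyr / ATT Ile — nonsynonymous.
Codon 4: CGT Arg / AGA Arg — synonymous.
Codon 5: ATG Met / CCA Pro — nonsynonymous.
Codon 6: ACC Thr / ACC Thr — identical.
Codon 7: ACG Thr / ACG Thr — identical.
Codon 8: GAC Asp / GAT Asp — synonymous.
Synonymous differences: 2.

2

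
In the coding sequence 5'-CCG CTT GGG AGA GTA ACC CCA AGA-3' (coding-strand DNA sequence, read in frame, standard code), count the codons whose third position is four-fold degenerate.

6

Codon 1 CCG (Pro): third position 4-fold.
Codon 2 CTT (Leu): third position 4-fold.
Codon 3 GGG (Gly): third position 4-fold.
Codon 4 AGA (Arg): third position 2-fold.
Codon 5 GTA (Val): third position 4-fold.
Codon 6 ACC (Thr): third position 4-fold.
Codon 7 CCA (Pro): third position 4-fold.
Codon 8 AGA (Arg): third position 2-fold.
Four-fold degenerate third positions: 6.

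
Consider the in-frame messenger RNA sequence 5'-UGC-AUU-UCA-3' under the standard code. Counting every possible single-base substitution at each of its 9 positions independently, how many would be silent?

6

Codon 1 (UGC, Cys): 1 synonymous substitution.
Codon 2 (AUU, Ile): 2 synonymous substitutions.
Codon 3 (UCA, Ser): 3 synonymous substitutions.
Total: 1 + 2 + 3 = 6.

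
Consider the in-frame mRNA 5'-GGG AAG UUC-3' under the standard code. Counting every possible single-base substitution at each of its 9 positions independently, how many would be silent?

5

Codon 1 (GGG, Gly): 3 synonymous substitutions.
Codon 2 (AAG, Lys): 1 synonymous substitution.
Codon 3 (UUC, Phe): 1 synonymous substitution.
Total: 3 + 1 + 1 = 5.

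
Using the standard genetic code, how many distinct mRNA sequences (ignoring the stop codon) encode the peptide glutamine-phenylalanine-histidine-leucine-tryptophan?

Gln: 2 codons.
Phe: 2 codons.
His: 2 codons.
Leu: 6 codons.
Trp: 1 codon.
2 × 2 × 2 × 6 × 1 = 48.

48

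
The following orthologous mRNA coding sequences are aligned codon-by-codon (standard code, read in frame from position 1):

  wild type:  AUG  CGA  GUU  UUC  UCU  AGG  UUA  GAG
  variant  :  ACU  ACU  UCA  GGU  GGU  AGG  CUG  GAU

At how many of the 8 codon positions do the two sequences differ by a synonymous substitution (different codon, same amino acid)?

Codon 1: AUG Met / ACU Thr — nonsynonymous.
Codon 2: CGA Arg / ACU Thr — nonsynonymous.
Codon 3: GUU Val / UCA Ser — nonsynonymous.
Codon 4: UUC Phe / GGU Gly — nonsynonymous.
Codon 5: UCU Ser / GGU Gly — nonsynonymous.
Codon 6: AGG Arg / AGG Arg — identical.
Codon 7: UUA Leu / CUG Leu — synonymous.
Codon 8: GAG Glu / GAU Asp — nonsynonymous.
Synonymous differences: 1.

1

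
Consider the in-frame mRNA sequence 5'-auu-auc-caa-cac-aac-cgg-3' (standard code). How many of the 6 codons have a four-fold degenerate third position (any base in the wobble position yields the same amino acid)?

1

Codon 1 AUU (Ile): third position 3-fold.
Codon 2 AUC (Ile): third position 3-fold.
Codon 3 CAA (Gln): third position 2-fold.
Codon 4 CAC (His): third position 2-fold.
Codon 5 AAC (Asn): third position 2-fold.
Codon 6 CGG (Arg): third position 4-fold.
Four-fold degenerate third positions: 1.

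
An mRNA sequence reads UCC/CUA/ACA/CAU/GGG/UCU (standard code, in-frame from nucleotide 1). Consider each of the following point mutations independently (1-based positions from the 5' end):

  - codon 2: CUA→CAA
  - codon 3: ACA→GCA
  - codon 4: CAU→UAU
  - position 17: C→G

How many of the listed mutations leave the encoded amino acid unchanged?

0

Codon 2: CUA (Leu) → CAA (Gln) — missense.
Codon 3: ACA (Thr) → GCA (Ala) — missense.
Codon 4: CAU (His) → UAU (Tyr) — missense.
Codon 6: UCU (Ser) → UGU (Cys) — missense.
Synonymous: 0 of 4.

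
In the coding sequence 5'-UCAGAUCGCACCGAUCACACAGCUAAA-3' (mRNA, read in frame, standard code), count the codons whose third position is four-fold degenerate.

5

Codon 1 UCA (Ser): third position 4-fold.
Codon 2 GAU (Asp): third position 2-fold.
Codon 3 CGC (Arg): third position 4-fold.
Codon 4 ACC (Thr): third position 4-fold.
Codon 5 GAU (Asp): third position 2-fold.
Codon 6 CAC (His): third position 2-fold.
Codon 7 ACA (Thr): third position 4-fold.
Codon 8 GCU (Ala): third position 4-fold.
Codon 9 AAA (Lys): third position 2-fold.
Four-fold degenerate third positions: 5.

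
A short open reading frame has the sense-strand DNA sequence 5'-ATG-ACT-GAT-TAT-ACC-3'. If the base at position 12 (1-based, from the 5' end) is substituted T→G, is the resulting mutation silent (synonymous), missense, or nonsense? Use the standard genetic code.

Position 12 falls in codon 4: TAT → Tyr.
After the substitution the codon is TAG → Stop.
The new codon is a stop codon, so this is a nonsense mutation.

nonsense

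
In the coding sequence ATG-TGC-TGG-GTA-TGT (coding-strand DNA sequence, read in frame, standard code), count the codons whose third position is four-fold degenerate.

Codon 1 ATG (Met): third position 1-fold.
Codon 2 TGC (Cys): third position 2-fold.
Codon 3 TGG (Trp): third position 1-fold.
Codon 4 GTA (Val): third position 4-fold.
Codon 5 TGT (Cys): third position 2-fold.
Four-fold degenerate third positions: 1.

1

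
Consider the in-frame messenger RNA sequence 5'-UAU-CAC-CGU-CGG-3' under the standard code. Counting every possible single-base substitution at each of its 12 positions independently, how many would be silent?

9

Codon 1 (UAU, Tyr): 1 synonymous substitution.
Codon 2 (CAC, His): 1 synonymous substitution.
Codon 3 (CGU, Arg): 3 synonymous substitutions.
Codon 4 (CGG, Arg): 4 synonymous substitutions.
Total: 1 + 1 + 3 + 4 = 9.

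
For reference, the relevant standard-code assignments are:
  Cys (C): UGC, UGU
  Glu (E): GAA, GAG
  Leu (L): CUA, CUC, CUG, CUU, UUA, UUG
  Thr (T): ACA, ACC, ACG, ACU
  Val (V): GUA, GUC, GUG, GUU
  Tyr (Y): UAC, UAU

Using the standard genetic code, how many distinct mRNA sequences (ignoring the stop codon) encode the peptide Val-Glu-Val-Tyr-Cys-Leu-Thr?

3072

Val: 4 codons.
Glu: 2 codons.
Val: 4 codons.
Tyr: 2 codons.
Cys: 2 codons.
Leu: 6 codons.
Thr: 4 codons.
4 × 2 × 4 × 2 × 2 × 6 × 4 = 3072.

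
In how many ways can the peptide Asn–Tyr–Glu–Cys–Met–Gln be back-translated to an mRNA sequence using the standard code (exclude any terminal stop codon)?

32

Asn: 2 codons.
Tyr: 2 codons.
Glu: 2 codons.
Cys: 2 codons.
Met: 1 codon.
Gln: 2 codons.
2 × 2 × 2 × 2 × 1 × 2 = 32.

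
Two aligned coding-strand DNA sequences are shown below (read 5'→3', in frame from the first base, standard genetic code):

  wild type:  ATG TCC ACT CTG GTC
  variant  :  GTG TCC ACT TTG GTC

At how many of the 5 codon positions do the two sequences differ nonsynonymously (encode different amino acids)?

1

Codon 1: ATG Met / GTG Val — nonsynonymous.
Codon 2: TCC Ser / TCC Ser — identical.
Codon 3: ACT Thr / ACT Thr — identical.
Codon 4: CTG Leu / TTG Leu — synonymous.
Codon 5: GTC Val / GTC Val — identical.
Nonsynonymous differences: 1.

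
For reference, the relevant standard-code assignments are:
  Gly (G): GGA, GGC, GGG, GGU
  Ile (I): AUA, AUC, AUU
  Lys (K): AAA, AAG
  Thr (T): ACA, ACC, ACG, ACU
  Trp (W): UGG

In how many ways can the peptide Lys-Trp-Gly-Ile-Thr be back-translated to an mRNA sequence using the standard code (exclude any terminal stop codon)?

Lys: 2 codons.
Trp: 1 codon.
Gly: 4 codons.
Ile: 3 codons.
Thr: 4 codons.
2 × 1 × 4 × 3 × 4 = 96.

96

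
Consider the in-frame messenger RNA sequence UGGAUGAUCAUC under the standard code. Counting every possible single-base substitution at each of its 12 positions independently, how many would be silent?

Codon 1 (UGG, Trp): 0 synonymous substitutions.
Codon 2 (AUG, Met): 0 synonymous substitutions.
Codon 3 (AUC, Ile): 2 synonymous substitutions.
Codon 4 (AUC, Ile): 2 synonymous substitutions.
Total: 0 + 0 + 2 + 2 = 4.

4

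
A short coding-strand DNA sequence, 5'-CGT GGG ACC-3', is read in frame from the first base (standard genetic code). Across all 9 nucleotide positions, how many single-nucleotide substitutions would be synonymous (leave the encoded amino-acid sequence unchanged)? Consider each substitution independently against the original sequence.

Codon 1 (CGT, Arg): 3 synonymous substitutions.
Codon 2 (GGG, Gly): 3 synonymous substitutions.
Codon 3 (ACC, Thr): 3 synonymous substitutions.
Total: 3 + 3 + 3 = 9.

9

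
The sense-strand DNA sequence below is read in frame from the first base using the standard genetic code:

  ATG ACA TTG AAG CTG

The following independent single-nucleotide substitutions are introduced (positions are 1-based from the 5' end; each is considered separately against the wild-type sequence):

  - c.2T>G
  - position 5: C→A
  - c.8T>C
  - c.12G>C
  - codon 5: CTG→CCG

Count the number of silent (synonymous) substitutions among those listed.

Codon 1: ATG (Met) → AGG (Arg) — missense.
Codon 2: ACA (Thr) → AAA (Lys) — missense.
Codon 3: TTG (Leu) → TCG (Ser) — missense.
Codon 4: AAG (Lys) → AAC (Asn) — missense.
Codon 5: CTG (Leu) → CCG (Pro) — missense.
Synonymous: 0 of 5.

0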